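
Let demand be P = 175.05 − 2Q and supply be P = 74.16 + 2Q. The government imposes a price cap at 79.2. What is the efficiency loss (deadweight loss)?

Competitive equilibrium: 175.05 − 2Q = 74.16 + 2Q → Q* = 25.2225, P* = 124.605.
At the ceiling P = 79.2, quantity supplied = (79.2 − 74.16)/2 = 2.52.
Willingness to pay at Q' = 2.52: 175.05 − 2·2.52 = 170.01.
ΔQ = 25.2225 − 2.52 = 22.7025; wedge = 170.01 − 79.2 = 90.81.
Deadweight loss = ½ × 22.7025 × 90.81 = 1030.81.

1030.81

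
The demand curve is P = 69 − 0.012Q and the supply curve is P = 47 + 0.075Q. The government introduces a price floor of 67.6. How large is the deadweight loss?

807.03

Competitive equilibrium: 69 − 0.012Q = 47 + 0.075Q → Q* = 252.8736, P* = 65.9655.
At the floor P = 67.6, quantity demanded = (69 − 67.6)/0.012 = 116.6667.
Sellers' marginal cost at Q' = 116.6667: 47 + 0.075·116.6667 = 55.75.
ΔQ = 252.8736 − 116.6667 = 136.2069; wedge = 67.6 − 55.75 = 11.85.
DWL = ½ × 136.2069 × 11.85 = 807.03.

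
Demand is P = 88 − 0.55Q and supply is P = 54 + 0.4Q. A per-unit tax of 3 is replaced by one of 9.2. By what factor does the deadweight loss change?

Competitive equilibrium: 88 − 0.55Q = 54 + 0.4Q → Q* = 35.7895, P* = 68.3158.
For a per-unit tax t: ΔQ = t/0.95, so DWL = ½·t·(t/0.95) = t²/1.9.
At t = 3: DWL = 4.737. At t = 9.2: DWL = 44.547.
Ratio = (9.2/3)² = 9.404.

9.404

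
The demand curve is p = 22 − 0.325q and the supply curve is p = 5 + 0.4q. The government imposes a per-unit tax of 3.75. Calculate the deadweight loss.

Competitive equilibrium: 22 − 0.325q = 5 + 0.4q → q* = 23.4483, p* = 14.3793.
With the tax, the buyer price exceeds the seller price by 3.75: (22 − 0.325q) − (5 + 0.4q) = 3.75 → q' = 18.2759.
Δq = 23.4483 − 18.2759 = 5.1724; the wedge equals the tax, 3.75.
DWL = ½ × 5.1724 × 3.75 = 9.70.

9.70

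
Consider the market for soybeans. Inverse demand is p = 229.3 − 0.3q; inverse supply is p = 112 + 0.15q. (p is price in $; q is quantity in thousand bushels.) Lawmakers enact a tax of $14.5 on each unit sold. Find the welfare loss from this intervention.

Competitive equilibrium: 229.3 − 0.3q = 112 + 0.15q → q* = 260.6667, p* = 151.1.
With the tax, the buyer price exceeds the seller price by 14.5: (229.3 − 0.3q) − (112 + 0.15q) = 14.5 → q' = 228.4444.
Δq = 260.6667 − 228.4444 = 32.2223; the wedge equals the tax, 14.5.
DWL = ½ × 32.2223 × 14.5 = $233.61 thousand.

$233.61 thousand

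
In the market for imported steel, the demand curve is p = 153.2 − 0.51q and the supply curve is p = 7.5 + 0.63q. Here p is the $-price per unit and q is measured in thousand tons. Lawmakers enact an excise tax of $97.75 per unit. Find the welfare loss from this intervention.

$4190.82 thousand

Competitive equilibrium: 153.2 − 0.51q = 7.5 + 0.63q → q* = 127.807, p* = 88.0184.
With the tax, the buyer price exceeds the seller price by 97.75: (153.2 − 0.51q) − (7.5 + 0.63q) = 97.75 → q' = 42.0614.
Δq = 127.807 − 42.0614 = 85.7456; the wedge equals the tax, 97.75.
Deadweight loss = ½ × 85.7456 × 97.75 = $4190.82 thousand.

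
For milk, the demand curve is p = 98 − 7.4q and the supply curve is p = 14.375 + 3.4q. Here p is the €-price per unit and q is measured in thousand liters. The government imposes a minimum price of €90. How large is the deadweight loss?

Competitive equilibrium: 98 − 7.4q = 14.375 + 3.4q → q* = 7.7431, p* = 40.7014.
At the floor p = 90, quantity demanded = (98 − 90)/7.4 = 1.0811.
Sellers' marginal cost at q' = 1.0811: 14.375 + 3.4·1.0811 = 18.0507.
Δq = 7.7431 − 1.0811 = 6.662; wedge = 90 − 18.0507 = 71.9493.
Welfare loss = ½ × 6.662 × 71.9493 = €239.66 thousand.

€239.66 thousand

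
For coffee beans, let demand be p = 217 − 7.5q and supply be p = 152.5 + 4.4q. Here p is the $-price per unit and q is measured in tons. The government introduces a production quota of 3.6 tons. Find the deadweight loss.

Competitive equilibrium: 217 − 7.5q = 152.5 + 4.4q → q* = 5.4202, p* = 176.3487.
At q = 3.6: demand price = 217 − 7.5·3.6 = 190; supply price = 152.5 + 4.4·3.6 = 168.34.
Δq = 5.4202 − 3.6 = 1.8202; wedge = 190 − 168.34 = 21.66.
DWL = ½ × 1.8202 × 21.66 = $19.71.

$19.71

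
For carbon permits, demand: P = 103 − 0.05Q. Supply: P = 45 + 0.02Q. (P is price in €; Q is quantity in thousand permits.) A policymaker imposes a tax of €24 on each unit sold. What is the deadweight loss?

€4114.29 thousand

Competitive equilibrium: 103 − 0.05Q = 45 + 0.02Q → Q* = 828.5714, P* = 61.5714.
With the tax, the buyer price exceeds the seller price by 24: (103 − 0.05Q) − (45 + 0.02Q) = 24 → Q' = 485.7143.
ΔQ = 828.5714 − 485.7143 = 342.8571; the wedge equals the tax, 24.
DWL = ½ × 342.8571 × 24 = €4114.29 thousand.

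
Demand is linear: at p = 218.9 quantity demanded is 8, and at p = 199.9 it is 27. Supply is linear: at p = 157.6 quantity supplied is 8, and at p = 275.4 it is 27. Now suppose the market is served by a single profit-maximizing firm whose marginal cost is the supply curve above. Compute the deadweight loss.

14.60

Demand slope = (199.9 − 218.9)/(27 − 8) = −1, so p = 226.9 − q.
Supply slope = (275.4 − 157.6)/(27 − 8) = 6.2, so p = 108 + 6.2q.
Competitive equilibrium: 226.9 − q = 108 + 6.2q → q* = 16.5139, p* = 210.3861.
Marginal revenue: MR = 226.9 − 2q. Set MR = MC: 226.9 − 2q = 108 + 6.2q → q_m = 14.5.
Price p_m = 226.9 − 1·14.5 = 212.4; MC(q_m) = 108 + 6.2·14.5 = 197.9.
Competitive q* = 16.5139, so Δq = 2.0139; wedge = 212.4 − 197.9 = 14.5.
The triangle = ½ × 2.0139 × 14.5 = 14.60.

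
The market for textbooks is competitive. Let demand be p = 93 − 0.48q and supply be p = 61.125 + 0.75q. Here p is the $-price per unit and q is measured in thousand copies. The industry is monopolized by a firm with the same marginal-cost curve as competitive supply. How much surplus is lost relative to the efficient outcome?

$32.54 thousand

Competitive equilibrium: 93 − 0.48q = 61.125 + 0.75q → q* = 25.9146, p* = 80.561.
Marginal revenue: MR = 93 − 0.96q. Set MR = MC: 93 − 0.96q = 61.125 + 0.75q → q_m = 18.6404.
Price p_m = 93 − 0.48·18.6404 = 84.0526; MC(q_m) = 61.125 + 0.75·18.6404 = 75.1053.
Competitive q* = 25.9146, so Δq = 7.2742; wedge = 84.0526 − 75.1053 = 8.9473.
Welfare loss = ½ × 7.2742 × 8.9473 = $32.54 thousand.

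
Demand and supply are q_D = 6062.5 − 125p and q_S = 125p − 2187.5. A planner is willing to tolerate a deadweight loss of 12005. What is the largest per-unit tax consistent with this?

In inverse form: demand p = 48.5 − 0.008q, supply p = 17.5 + 0.008q.
Competitive equilibrium: 48.5 − 0.008q = 17.5 + 0.008q → q* = 1937.5, p* = 33.
A tax t gives Δq = t/0.016 and wedge t, so DWL = t²/0.032.
t²/0.032 = 12005 → t² = 384.16 → t = 19.6.

19.6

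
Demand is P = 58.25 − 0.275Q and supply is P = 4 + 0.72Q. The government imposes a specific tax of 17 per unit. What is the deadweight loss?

145.23

Competitive equilibrium: 58.25 − 0.275Q = 4 + 0.72Q → Q* = 54.5226, P* = 43.2563.
With the tax, the buyer price exceeds the seller price by 17: (58.25 − 0.275Q) − (4 + 0.72Q) = 17 → Q' = 37.4372.
ΔQ = 54.5226 − 37.4372 = 17.0854; the wedge equals the tax, 17.
DWL = ½ × 17.0854 × 17 = 145.23.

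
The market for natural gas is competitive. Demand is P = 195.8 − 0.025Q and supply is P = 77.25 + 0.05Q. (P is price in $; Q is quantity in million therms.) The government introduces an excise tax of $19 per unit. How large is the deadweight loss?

Competitive equilibrium: 195.8 − 0.025Q = 77.25 + 0.05Q → Q* = 1580.6667, P* = 156.2833.
With the tax, the buyer price exceeds the seller price by 19: (195.8 − 0.025Q) − (77.25 + 0.05Q) = 19 → Q' = 1327.3333.
ΔQ = 1580.6667 − 1327.3333 = 253.3334; the wedge equals the tax, 19.
Welfare loss = ½ × 253.3334 × 19 = $2406.67 million.

$2406.67 million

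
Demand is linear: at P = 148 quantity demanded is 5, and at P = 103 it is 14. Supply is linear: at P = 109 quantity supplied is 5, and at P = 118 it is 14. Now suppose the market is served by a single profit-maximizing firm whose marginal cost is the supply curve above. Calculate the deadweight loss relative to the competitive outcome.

Demand slope = (103 − 148)/(14 − 5) = −5, so P = 173 − 5Q.
Supply slope = (118 − 109)/(14 − 5) = 1, so P = 104 + Q.
Competitive equilibrium: 173 − 5Q = 104 + Q → Q* = 11.5, P* = 115.5.
Marginal revenue: MR = 173 − 10Q. Set MR = MC: 173 − 10Q = 104 + Q → Q_m = 6.2727.
Price P_m = 173 − 5·6.2727 = 141.6365; MC(Q_m) = 104 + 1·6.2727 = 110.2727.
Competitive Q* = 11.5, so ΔQ = 5.2273; wedge = 141.6365 − 110.2727 = 31.3638.
The triangle = ½ × 5.2273 × 31.3638 = 81.97.

81.97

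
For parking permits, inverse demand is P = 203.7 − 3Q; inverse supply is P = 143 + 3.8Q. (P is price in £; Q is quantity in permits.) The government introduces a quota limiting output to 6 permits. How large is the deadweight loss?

Competitive equilibrium: 203.7 − 3Q = 143 + 3.8Q → Q* = 8.9265, P* = 176.9206.
At Q = 6: demand price = 203.7 − 3·6 = 185.7; supply price = 143 + 3.8·6 = 165.8.
ΔQ = 8.9265 − 6 = 2.9265; wedge = 185.7 − 165.8 = 19.9.
Welfare loss = ½ × 2.9265 × 19.9 = £29.12.

£29.12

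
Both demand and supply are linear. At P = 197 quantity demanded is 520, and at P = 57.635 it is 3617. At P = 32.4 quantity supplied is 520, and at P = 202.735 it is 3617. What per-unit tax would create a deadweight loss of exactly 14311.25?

Demand slope = (57.635 − 197)/(3617 − 520) = −0.045, so P = 220.4 − 0.045Q.
Supply slope = (202.735 − 32.4)/(3617 − 520) = 0.055, so P = 3.8 + 0.055Q.
Competitive equilibrium: 220.4 − 0.045Q = 3.8 + 0.055Q → Q* = 2166, P* = 122.93.
A tax t gives ΔQ = t/0.1 and wedge t, so DWL = t²/0.2.
t²/0.2 = 14311.25 → t² = 2862.25 → t = 53.5.

53.5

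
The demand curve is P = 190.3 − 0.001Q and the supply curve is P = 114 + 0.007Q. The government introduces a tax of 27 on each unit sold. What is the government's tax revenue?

166387.50

Competitive equilibrium: 190.3 − 0.001Q = 114 + 0.007Q → Q* = 9537.5, P* = 180.7625.
With the tax, the buyer price exceeds the seller price by 27: (190.3 − 0.001Q) − (114 + 0.007Q) = 27 → Q' = 6162.5.
Tax revenue = 27 × 6162.5 = 166387.50.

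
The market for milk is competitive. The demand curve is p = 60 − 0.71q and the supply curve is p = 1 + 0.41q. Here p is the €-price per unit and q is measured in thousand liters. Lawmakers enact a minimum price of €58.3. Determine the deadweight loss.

€1415.96 thousand

Competitive equilibrium: 60 − 0.71q = 1 + 0.41q → q* = 52.6786, p* = 22.5982.
At the floor p = 58.3, quantity demanded = (60 − 58.3)/0.71 = 2.3944.
Sellers' marginal cost at q' = 2.3944: 1 + 0.41·2.3944 = 1.9817.
Δq = 52.6786 − 2.3944 = 50.2842; wedge = 58.3 − 1.9817 = 56.3183.
Deadweight loss = ½ × 50.2842 × 56.3183 = €1415.96 thousand.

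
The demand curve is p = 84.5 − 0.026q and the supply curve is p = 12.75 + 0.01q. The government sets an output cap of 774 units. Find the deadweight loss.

Competitive equilibrium: 84.5 − 0.026q = 12.75 + 0.01q → q* = 1993.0556, p* = 32.6806.
At q = 774: demand price = 84.5 − 0.026·774 = 64.376; supply price = 12.75 + 0.01·774 = 20.49.
Δq = 1993.0556 − 774 = 1219.0556; wedge = 64.376 − 20.49 = 43.886.
Deadweight loss = ½ × 1219.0556 × 43.886 = 26749.74.

26749.74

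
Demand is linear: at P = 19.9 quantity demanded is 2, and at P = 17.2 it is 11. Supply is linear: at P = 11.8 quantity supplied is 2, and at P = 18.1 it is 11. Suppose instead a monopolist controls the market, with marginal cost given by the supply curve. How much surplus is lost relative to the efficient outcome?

Demand slope = (17.2 − 19.9)/(11 − 2) = −0.3, so P = 20.5 − 0.3Q.
Supply slope = (18.1 − 11.8)/(11 − 2) = 0.7, so P = 10.4 + 0.7Q.
Competitive equilibrium: 20.5 − 0.3Q = 10.4 + 0.7Q → Q* = 10.1, P* = 17.47.
Marginal revenue: MR = 20.5 − 0.6Q. Set MR = MC: 20.5 − 0.6Q = 10.4 + 0.7Q → Q_m = 7.7692.
Price P_m = 20.5 − 0.3·7.7692 = 18.1692; MC(Q_m) = 10.4 + 0.7·7.7692 = 15.8384.
Competitive Q* = 10.1, so ΔQ = 2.3308; wedge = 18.1692 − 15.8384 = 2.3308.
Welfare loss = ½ × 2.3308 × 2.3308 = 2.72.

2.72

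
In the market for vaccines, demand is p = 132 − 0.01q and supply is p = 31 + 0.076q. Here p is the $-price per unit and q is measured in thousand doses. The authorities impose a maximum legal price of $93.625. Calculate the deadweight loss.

Competitive equilibrium: 132 − 0.01q = 31 + 0.076q → q* = 1174.4186, p* = 120.25581.
At the ceiling p = 93.625, quantity supplied = (93.625 − 31)/0.076 = 824.01316.
Willingness to pay at q' = 824.01316: 132 − 0.01·824.01316 = 123.75987.
Δq = 1174.4186 − 824.01316 = 350.40544; wedge = 123.75987 − 93.625 = 30.13487.
The triangle = ½ × 350.40544 × 30.13487 = $5279.71 thousand.

$5279.71 thousand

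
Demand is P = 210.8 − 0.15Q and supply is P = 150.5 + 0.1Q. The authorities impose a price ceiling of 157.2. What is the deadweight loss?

3793.205

Competitive equilibrium: 210.8 − 0.15Q = 150.5 + 0.1Q → Q* = 241.2, P* = 174.62.
At the ceiling P = 157.2, quantity supplied = (157.2 − 150.5)/0.1 = 67.
Willingness to pay at Q' = 67: 210.8 − 0.15·67 = 200.75.
ΔQ = 241.2 − 67 = 174.2; wedge = 200.75 − 157.2 = 43.55.
Welfare loss = ½ × 174.2 × 43.55 = 3793.205.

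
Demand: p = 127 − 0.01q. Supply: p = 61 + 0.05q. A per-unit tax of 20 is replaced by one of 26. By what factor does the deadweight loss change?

1.69

Competitive equilibrium: 127 − 0.01q = 61 + 0.05q → q* = 1100, p* = 116.
For a per-unit tax t: Δq = t/0.06, so DWL = ½·t·(t/0.06) = t²/0.12.
At t = 20: DWL = 3333.333. At t = 26: DWL = 5633.333.
Ratio = (26/20)² = 1.69.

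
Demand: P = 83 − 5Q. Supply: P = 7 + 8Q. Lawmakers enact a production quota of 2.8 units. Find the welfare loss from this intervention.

60.31

Competitive equilibrium: 83 − 5Q = 7 + 8Q → Q* = 5.8462, P* = 53.7692.
At Q = 2.8: demand price = 83 − 5·2.8 = 69; supply price = 7 + 8·2.8 = 29.4.
ΔQ = 5.8462 − 2.8 = 3.0462; wedge = 69 − 29.4 = 39.6.
Deadweight loss = ½ × 3.0462 × 39.6 = 60.31.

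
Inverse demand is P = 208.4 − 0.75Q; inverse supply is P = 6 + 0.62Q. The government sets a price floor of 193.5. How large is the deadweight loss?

11200.35

Competitive equilibrium: 208.4 − 0.75Q = 6 + 0.62Q → Q* = 147.73723, P* = 97.59708.
At the floor P = 193.5, quantity demanded = (208.4 − 193.5)/0.75 = 19.86667.
Sellers' marginal cost at Q' = 19.86667: 6 + 0.62·19.86667 = 18.31734.
ΔQ = 147.73723 − 19.86667 = 127.87056; wedge = 193.5 − 18.31734 = 175.18266.
Welfare loss = ½ × 127.87056 × 175.18266 = 11200.35.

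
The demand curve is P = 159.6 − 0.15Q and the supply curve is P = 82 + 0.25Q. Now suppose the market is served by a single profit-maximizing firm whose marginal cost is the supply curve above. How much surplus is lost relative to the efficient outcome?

559.87

Competitive equilibrium: 159.6 − 0.15Q = 82 + 0.25Q → Q* = 194, P* = 130.5.
Marginal revenue: MR = 159.6 − 0.3Q. Set MR = MC: 159.6 − 0.3Q = 82 + 0.25Q → Q_m = 141.09091.
Price P_m = 159.6 − 0.15·141.09091 = 138.43636; MC(Q_m) = 82 + 0.25·141.09091 = 117.27273.
Competitive Q* = 194, so ΔQ = 52.90909; wedge = 138.43636 − 117.27273 = 21.16363.
DWL = ½ × 52.90909 × 21.16363 = 559.87.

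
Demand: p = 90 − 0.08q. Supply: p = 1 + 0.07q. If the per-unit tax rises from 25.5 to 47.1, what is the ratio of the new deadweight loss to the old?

3.412

Competitive equilibrium: 90 − 0.08q = 1 + 0.07q → q* = 593.3333, p* = 42.5333.
For a per-unit tax t: Δq = t/0.15, so DWL = ½·t·(t/0.15) = t²/0.3.
At t = 25.5: DWL = 2167.5. At t = 47.1: DWL = 7394.7.
Ratio = (47.1/25.5)² = 3.412.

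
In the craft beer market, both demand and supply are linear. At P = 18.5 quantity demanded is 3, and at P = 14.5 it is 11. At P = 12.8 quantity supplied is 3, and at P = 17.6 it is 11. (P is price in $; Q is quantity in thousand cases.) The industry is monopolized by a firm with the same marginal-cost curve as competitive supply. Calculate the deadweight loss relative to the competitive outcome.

Demand slope = (14.5 − 18.5)/(11 − 3) = −0.5, so P = 20 − 0.5Q.
Supply slope = (17.6 − 12.8)/(11 − 3) = 0.6, so P = 11 + 0.6Q.
Competitive equilibrium: 20 − 0.5Q = 11 + 0.6Q → Q* = 8.1818, P* = 15.9091.
Marginal revenue: MR = 20 − Q. Set MR = MC: 20 − Q = 11 + 0.6Q → Q_m = 5.625.
Price P_m = 20 − 0.5·5.625 = 17.1875; MC(Q_m) = 11 + 0.6·5.625 = 14.375.
Competitive Q* = 8.1818, so ΔQ = 2.5568; wedge = 17.1875 − 14.375 = 2.8125.
Welfare loss = ½ × 2.5568 × 2.8125 = $3.60 thousand.

$3.60 thousand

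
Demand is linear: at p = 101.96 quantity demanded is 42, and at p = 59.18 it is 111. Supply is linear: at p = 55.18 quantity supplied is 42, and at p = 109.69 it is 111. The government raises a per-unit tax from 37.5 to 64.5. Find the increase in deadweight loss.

976.60

Demand slope = (59.18 − 101.96)/(111 − 42) = −0.62, so p = 128 − 0.62q.
Supply slope = (109.69 − 55.18)/(111 − 42) = 0.79, so p = 22 + 0.79q.
Competitive equilibrium: 128 − 0.62q = 22 + 0.79q → q* = 75.1773, p* = 81.3901.
For a per-unit tax t: Δq = t/1.41, so DWL = ½·t·(t/1.41) = t²/2.82.
At t = 37.5: DWL = 498.67. At t = 64.5: DWL = 1475.266.
Increase = 1475.266 − 498.67 = 976.60.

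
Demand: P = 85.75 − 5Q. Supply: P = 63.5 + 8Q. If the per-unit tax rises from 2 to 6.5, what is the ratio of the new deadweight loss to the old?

Competitive equilibrium: 85.75 − 5Q = 63.5 + 8Q → Q* = 1.7115, P* = 77.1923.
For a per-unit tax t: ΔQ = t/13, so DWL = ½·t·(t/13) = t²/26.
At t = 2: DWL = 0.154. At t = 6.5: DWL = 1.625.
Ratio = (6.5/2)² = 10.5625.

10.5625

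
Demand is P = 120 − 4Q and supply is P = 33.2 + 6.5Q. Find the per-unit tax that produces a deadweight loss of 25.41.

Competitive equilibrium: 120 − 4Q = 33.2 + 6.5Q → Q* = 8.2667, P* = 86.9333.
A tax t gives ΔQ = t/10.5 and wedge t, so DWL = t²/21.
t²/21 = 25.41 → t² = 533.61 → t = 23.1.

23.1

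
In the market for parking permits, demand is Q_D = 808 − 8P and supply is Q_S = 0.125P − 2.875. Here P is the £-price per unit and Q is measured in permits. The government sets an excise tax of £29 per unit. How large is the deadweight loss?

In inverse form: demand P = 101 − 0.125Q, supply P = 23 + 8Q.
Competitive equilibrium: 101 − 0.125Q = 23 + 8Q → Q* = 9.6, P* = 99.8.
With the tax, the buyer price exceeds the seller price by 29: (101 − 0.125Q) − (23 + 8Q) = 29 → Q' = 6.0308.
ΔQ = 9.6 − 6.0308 = 3.5692; the wedge equals the tax, 29.
Welfare loss = ½ × 3.5692 × 29 = £51.75.

£51.75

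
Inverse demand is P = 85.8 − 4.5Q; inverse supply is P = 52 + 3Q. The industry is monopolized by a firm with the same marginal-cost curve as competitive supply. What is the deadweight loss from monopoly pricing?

10.71

Competitive equilibrium: 85.8 − 4.5Q = 52 + 3Q → Q* = 4.5067, P* = 65.52.
Marginal revenue: MR = 85.8 − 9Q. Set MR = MC: 85.8 − 9Q = 52 + 3Q → Q_m = 2.8167.
Price P_m = 85.8 − 4.5·2.8167 = 73.1249; MC(Q_m) = 52 + 3·2.8167 = 60.4501.
Competitive Q* = 4.5067, so ΔQ = 1.69; wedge = 73.1249 − 60.4501 = 12.6748.
DWL = ½ × 1.69 × 12.6748 = 10.71.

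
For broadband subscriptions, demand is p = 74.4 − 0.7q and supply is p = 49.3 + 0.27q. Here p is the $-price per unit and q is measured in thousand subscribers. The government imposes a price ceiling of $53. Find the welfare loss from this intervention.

$71.86 thousand

Competitive equilibrium: 74.4 − 0.7q = 49.3 + 0.27q → q* = 25.8763, p* = 56.2866.
At the ceiling p = 53, quantity supplied = (53 − 49.3)/0.27 = 13.7037.
Willingness to pay at q' = 13.7037: 74.4 − 0.7·13.7037 = 64.8074.
Δq = 25.8763 − 13.7037 = 12.1726; wedge = 64.8074 − 53 = 11.8074.
DWL = ½ × 12.1726 × 11.8074 = $71.86 thousand.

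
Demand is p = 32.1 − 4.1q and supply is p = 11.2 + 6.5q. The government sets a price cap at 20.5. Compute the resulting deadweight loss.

Competitive equilibrium: 32.1 − 4.1q = 11.2 + 6.5q → q* = 1.9717, p* = 24.016.
At the ceiling p = 20.5, quantity supplied = (20.5 − 11.2)/6.5 = 1.4308.
Willingness to pay at q' = 1.4308: 32.1 − 4.1·1.4308 = 26.2337.
Δq = 1.9717 − 1.4308 = 0.5409; wedge = 26.2337 − 20.5 = 5.7337.
Deadweight loss = ½ × 0.5409 × 5.7337 = 1.55.

1.55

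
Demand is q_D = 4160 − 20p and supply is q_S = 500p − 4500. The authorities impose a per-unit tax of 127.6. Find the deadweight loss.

156555.38

In inverse form: demand p = 208 − 0.05q, supply p = 9 + 0.002q.
Competitive equilibrium: 208 − 0.05q = 9 + 0.002q → q* = 3826.923077, p* = 16.653846.
With the tax, the buyer price exceeds the seller price by 127.6: (208 − 0.05q) − (9 + 0.002q) = 127.6 → q' = 1373.076923.
Δq = 3826.923077 − 1373.076923 = 2453.846154; the wedge equals the tax, 127.6.
Welfare loss = ½ × 2453.846154 × 127.6 = 156555.38.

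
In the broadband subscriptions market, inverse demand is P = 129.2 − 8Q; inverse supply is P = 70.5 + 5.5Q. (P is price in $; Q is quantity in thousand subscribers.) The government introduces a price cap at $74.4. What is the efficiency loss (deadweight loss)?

Competitive equilibrium: 129.2 − 8Q = 70.5 + 5.5Q → Q* = 4.3481, P* = 94.4148.
At the ceiling P = 74.4, quantity supplied = (74.4 − 70.5)/5.5 = 0.7091.
Willingness to pay at Q' = 0.7091: 129.2 − 8·0.7091 = 123.5272.
ΔQ = 4.3481 − 0.7091 = 3.639; wedge = 123.5272 − 74.4 = 49.1272.
Deadweight loss = ½ × 3.639 × 49.1272 = $89.39 thousand.

$89.39 thousand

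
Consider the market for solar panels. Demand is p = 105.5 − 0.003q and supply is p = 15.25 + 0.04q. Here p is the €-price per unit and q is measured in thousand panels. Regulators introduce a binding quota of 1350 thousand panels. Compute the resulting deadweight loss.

Competitive equilibrium: 105.5 − 0.003q = 15.25 + 0.04q → q* = 2098.8372, p* = 99.2035.
At q = 1350: demand price = 105.5 − 0.003·1350 = 101.45; supply price = 15.25 + 0.04·1350 = 69.25.
Δq = 2098.8372 − 1350 = 748.8372; wedge = 101.45 − 69.25 = 32.2.
Deadweight loss = ½ × 748.8372 × 32.2 = €12056.28 thousand.

€12056.28 thousand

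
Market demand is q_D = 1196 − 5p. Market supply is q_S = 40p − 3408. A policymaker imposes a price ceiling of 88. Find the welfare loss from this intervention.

36865.42

In inverse form: demand p = 239.2 − 0.2q, supply p = 85.2 + 0.025q.
Competitive equilibrium: 239.2 − 0.2q = 85.2 + 0.025q → q* = 684.4444, p* = 102.3111.
At the ceiling p = 88, quantity supplied = (88 − 85.2)/0.025 = 112.
Willingness to pay at q' = 112: 239.2 − 0.2·112 = 216.8.
Δq = 684.4444 − 112 = 572.4444; wedge = 216.8 − 88 = 128.8.
The triangle = ½ × 572.4444 × 128.8 = 36865.42.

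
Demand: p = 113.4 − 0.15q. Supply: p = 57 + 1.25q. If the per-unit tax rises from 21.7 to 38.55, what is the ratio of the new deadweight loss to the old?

Competitive equilibrium: 113.4 − 0.15q = 57 + 1.25q → q* = 40.2857, p* = 107.3571.
For a per-unit tax t: Δq = t/1.4, so DWL = ½·t·(t/1.4) = t²/2.8.
At t = 21.7: DWL = 168.175. At t = 38.55: DWL = 530.751.
Ratio = (38.55/21.7)² = 3.156.

3.156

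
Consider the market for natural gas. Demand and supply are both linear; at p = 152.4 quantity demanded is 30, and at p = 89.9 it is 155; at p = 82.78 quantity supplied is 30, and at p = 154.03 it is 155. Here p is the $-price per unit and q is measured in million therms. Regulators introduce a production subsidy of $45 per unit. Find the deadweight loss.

$946.26 million

Demand slope = (89.9 − 152.4)/(155 − 30) = −0.5, so p = 167.4 − 0.5q.
Supply slope = (154.03 − 82.78)/(155 − 30) = 0.57, so p = 65.68 + 0.57q.
Competitive equilibrium: 167.4 − 0.5q = 65.68 + 0.57q → q* = 95.0654, p* = 119.8673.
The subsidy lowers effective supply by 45: p = 20.68 + 0.57q.
New quantity: 167.4 − 0.5q = 20.68 + 0.57q → q' = 137.1215.
Overproduction Δq = 137.1215 − 95.0654 = 42.0561; wedge = subsidy = 45.
Welfare loss = ½ × 42.0561 × 45 = $946.26 million.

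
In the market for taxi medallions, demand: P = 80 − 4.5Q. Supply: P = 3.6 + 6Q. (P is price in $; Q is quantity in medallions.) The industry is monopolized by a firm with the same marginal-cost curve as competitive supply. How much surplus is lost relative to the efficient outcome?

$25.02

Competitive equilibrium: 80 − 4.5Q = 3.6 + 6Q → Q* = 7.2762, P* = 47.2571.
Marginal revenue: MR = 80 − 9Q. Set MR = MC: 80 − 9Q = 3.6 + 6Q → Q_m = 5.0933.
Price P_m = 80 − 4.5·5.0933 = 57.0802; MC(Q_m) = 3.6 + 6·5.0933 = 34.1598.
Competitive Q* = 7.2762, so ΔQ = 2.1829; wedge = 57.0802 − 34.1598 = 22.9204.
Welfare loss = ½ × 2.1829 × 22.9204 = $25.02.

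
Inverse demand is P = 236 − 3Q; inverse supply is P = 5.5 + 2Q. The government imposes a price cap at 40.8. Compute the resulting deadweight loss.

Competitive equilibrium: 236 − 3Q = 5.5 + 2Q → Q* = 46.1, P* = 97.7.
At the ceiling P = 40.8, quantity supplied = (40.8 − 5.5)/2 = 17.65.
Willingness to pay at Q' = 17.65: 236 − 3·17.65 = 183.05.
ΔQ = 46.1 − 17.65 = 28.45; wedge = 183.05 − 40.8 = 142.25.
Deadweight loss = ½ × 28.45 × 142.25 = 2023.51.

2023.51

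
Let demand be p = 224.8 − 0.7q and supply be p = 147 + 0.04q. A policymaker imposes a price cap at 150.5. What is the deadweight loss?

Competitive equilibrium: 224.8 − 0.7q = 147 + 0.04q → q* = 105.1351, p* = 151.2054.
At the ceiling p = 150.5, quantity supplied = (150.5 − 147)/0.04 = 87.5.
Willingness to pay at q' = 87.5: 224.8 − 0.7·87.5 = 163.55.
Δq = 105.1351 − 87.5 = 17.6351; wedge = 163.55 − 150.5 = 13.05.
DWL = ½ × 17.6351 × 13.05 = 115.07.

115.07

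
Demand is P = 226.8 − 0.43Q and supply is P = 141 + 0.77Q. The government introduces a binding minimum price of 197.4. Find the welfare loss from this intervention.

Competitive equilibrium: 226.8 − 0.43Q = 141 + 0.77Q → Q* = 71.5, P* = 196.055.
At the floor P = 197.4, quantity demanded = (226.8 − 197.4)/0.43 = 68.3721.
Sellers' marginal cost at Q' = 68.3721: 141 + 0.77·68.3721 = 193.6465.
ΔQ = 71.5 − 68.3721 = 3.1279; wedge = 197.4 − 193.6465 = 3.7535.
Deadweight loss = ½ × 3.1279 × 3.7535 = 5.87.

5.87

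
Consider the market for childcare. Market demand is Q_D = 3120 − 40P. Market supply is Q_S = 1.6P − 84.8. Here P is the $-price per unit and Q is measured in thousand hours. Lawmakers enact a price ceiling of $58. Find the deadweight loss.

$301.57 thousand

In inverse form: demand P = 78 − 0.025Q, supply P = 53 + 0.625Q.
Competitive equilibrium: 78 − 0.025Q = 53 + 0.625Q → Q* = 38.4615, P* = 77.0385.
At the ceiling P = 58, quantity supplied = (58 − 53)/0.625 = 8.
Willingness to pay at Q' = 8: 78 − 0.025·8 = 77.8.
ΔQ = 38.4615 − 8 = 30.4615; wedge = 77.8 − 58 = 19.8.
DWL = ½ × 30.4615 × 19.8 = $301.57 thousand.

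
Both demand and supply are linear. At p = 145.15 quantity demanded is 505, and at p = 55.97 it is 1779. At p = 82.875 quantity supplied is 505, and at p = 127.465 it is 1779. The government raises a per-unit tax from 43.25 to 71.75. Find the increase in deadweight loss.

15607.14

Demand slope = (55.97 − 145.15)/(1779 − 505) = −0.07, so p = 180.5 − 0.07q.
Supply slope = (127.465 − 82.875)/(1779 − 505) = 0.035, so p = 65.2 + 0.035q.
Competitive equilibrium: 180.5 − 0.07q = 65.2 + 0.035q → q* = 1098.0952, p* = 103.6333.
For a per-unit tax t: Δq = t/0.105, so DWL = ½·t·(t/0.105) = t²/0.21.
At t = 43.25: DWL = 8907.44. At t = 71.75: DWL = 24514.583.
Increase = 24514.583 − 8907.44 = 15607.14.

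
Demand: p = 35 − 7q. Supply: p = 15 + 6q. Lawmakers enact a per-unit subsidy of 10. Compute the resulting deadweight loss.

Competitive equilibrium: 35 − 7q = 15 + 6q → q* = 1.5385, p* = 24.2308.
The subsidy lowers effective supply by 10: p = 5 + 6q.
New quantity: 35 − 7q = 5 + 6q → q' = 2.3077.
Overproduction Δq = 2.3077 − 1.5385 = 0.7692; wedge = subsidy = 10.
The triangle = ½ × 0.7692 × 10 = 3.85.

3.85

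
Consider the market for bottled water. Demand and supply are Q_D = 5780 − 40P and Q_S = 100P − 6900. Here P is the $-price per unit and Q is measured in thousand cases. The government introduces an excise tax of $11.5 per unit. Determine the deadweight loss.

In inverse form: demand P = 144.5 − 0.025Q, supply P = 69 + 0.01Q.
Competitive equilibrium: 144.5 − 0.025Q = 69 + 0.01Q → Q* = 2157.1429, P* = 90.5714.
With the tax, the buyer price exceeds the seller price by 11.5: (144.5 − 0.025Q) − (69 + 0.01Q) = 11.5 → Q' = 1828.5714.
ΔQ = 2157.1429 − 1828.5714 = 328.5715; the wedge equals the tax, 11.5.
Deadweight loss = ½ × 328.5715 × 11.5 = $1889.29 thousand.

$1889.29 thousand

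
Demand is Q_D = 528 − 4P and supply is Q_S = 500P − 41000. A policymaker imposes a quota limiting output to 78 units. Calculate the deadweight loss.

1826.90

In inverse form: demand P = 132 − 0.25Q, supply P = 82 + 0.002Q.
Competitive equilibrium: 132 − 0.25Q = 82 + 0.002Q → Q* = 198.4127, P* = 82.3968.
At Q = 78: demand price = 132 − 0.25·78 = 112.5; supply price = 82 + 0.002·78 = 82.156.
ΔQ = 198.4127 − 78 = 120.4127; wedge = 112.5 − 82.156 = 30.344.
The triangle = ½ × 120.4127 × 30.344 = 1826.90.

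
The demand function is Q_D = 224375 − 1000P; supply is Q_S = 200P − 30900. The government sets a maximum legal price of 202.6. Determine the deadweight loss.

12312

In inverse form: demand P = 224.375 − 0.001Q, supply P = 154.5 + 0.005Q.
Competitive equilibrium: 224.375 − 0.001Q = 154.5 + 0.005Q → Q* = 11645.8333, P* = 212.7292.
At the ceiling P = 202.6, quantity supplied = (202.6 − 154.5)/0.005 = 9620.
Willingness to pay at Q' = 9620: 224.375 − 0.001·9620 = 214.755.
ΔQ = 11645.8333 − 9620 = 2025.8333; wedge = 214.755 − 202.6 = 12.155.
Deadweight loss = ½ × 2025.8333 × 12.155 = 12312.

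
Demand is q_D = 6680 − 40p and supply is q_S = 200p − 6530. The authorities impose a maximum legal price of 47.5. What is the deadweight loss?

34126.04

In inverse form: demand p = 167 − 0.025q, supply p = 32.65 + 0.005q.
Competitive equilibrium: 167 − 0.025q = 32.65 + 0.005q → q* = 4478.3333, p* = 55.0417.
At the ceiling p = 47.5, quantity supplied = (47.5 − 32.65)/0.005 = 2970.
Willingness to pay at q' = 2970: 167 − 0.025·2970 = 92.75.
Δq = 4478.3333 − 2970 = 1508.3333; wedge = 92.75 − 47.5 = 45.25.
DWL = ½ × 1508.3333 × 45.25 = 34126.04.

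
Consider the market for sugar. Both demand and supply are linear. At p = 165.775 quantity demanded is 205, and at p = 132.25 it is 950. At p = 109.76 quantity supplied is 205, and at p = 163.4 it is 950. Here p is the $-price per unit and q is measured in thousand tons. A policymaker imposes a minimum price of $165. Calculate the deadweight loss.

Demand slope = (132.25 − 165.775)/(950 − 205) = −0.045, so p = 175 − 0.045q.
Supply slope = (163.4 − 109.76)/(950 − 205) = 0.072, so p = 95 + 0.072q.
Competitive equilibrium: 175 − 0.045q = 95 + 0.072q → q* = 683.7607, p* = 144.2308.
At the floor p = 165, quantity demanded = (175 − 165)/0.045 = 222.2222.
Sellers' marginal cost at q' = 222.2222: 95 + 0.072·222.2222 = 111.
Δq = 683.7607 − 222.2222 = 461.5385; wedge = 165 − 111 = 54.
Welfare loss = ½ × 461.5385 × 54 = $12461.54 thousand.

$12461.54 thousand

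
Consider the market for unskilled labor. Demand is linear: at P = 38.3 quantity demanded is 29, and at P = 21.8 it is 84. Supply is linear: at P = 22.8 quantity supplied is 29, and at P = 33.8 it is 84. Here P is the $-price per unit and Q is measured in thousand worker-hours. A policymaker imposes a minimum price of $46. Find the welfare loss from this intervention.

$802.78 thousand

Demand slope = (21.8 − 38.3)/(84 − 29) = −0.3, so P = 47 − 0.3Q.
Supply slope = (33.8 − 22.8)/(84 − 29) = 0.2, so P = 17 + 0.2Q.
Competitive equilibrium: 47 − 0.3Q = 17 + 0.2Q → Q* = 60, P* = 29.
At the floor P = 46, quantity demanded = (47 − 46)/0.3 = 3.3333.
Sellers' marginal cost at Q' = 3.3333: 17 + 0.2·3.3333 = 17.6667.
ΔQ = 60 − 3.3333 = 56.6667; wedge = 46 − 17.6667 = 28.3333.
Deadweight loss = ½ × 56.6667 × 28.3333 = $802.78 thousand.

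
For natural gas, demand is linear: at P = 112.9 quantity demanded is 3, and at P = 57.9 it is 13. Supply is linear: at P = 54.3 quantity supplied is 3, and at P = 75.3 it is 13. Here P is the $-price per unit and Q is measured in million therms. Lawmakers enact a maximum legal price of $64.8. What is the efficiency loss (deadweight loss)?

Demand slope = (57.9 − 112.9)/(13 − 3) = −5.5, so P = 129.4 − 5.5Q.
Supply slope = (75.3 − 54.3)/(13 − 3) = 2.1, so P = 48 + 2.1Q.
Competitive equilibrium: 129.4 − 5.5Q = 48 + 2.1Q → Q* = 10.7105, P* = 70.4921.
At the ceiling P = 64.8, quantity supplied = (64.8 − 48)/2.1 = 8.
Willingness to pay at Q' = 8: 129.4 − 5.5·8 = 85.4.
ΔQ = 10.7105 − 8 = 2.7105; wedge = 85.4 − 64.8 = 20.6.
The triangle = ½ × 2.7105 × 20.6 = $27.92 million.

$27.92 million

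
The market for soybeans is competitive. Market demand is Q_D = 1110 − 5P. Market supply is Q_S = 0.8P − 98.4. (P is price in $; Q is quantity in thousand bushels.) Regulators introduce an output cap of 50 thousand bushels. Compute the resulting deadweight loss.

In inverse form: demand P = 222 − 0.2Q, supply P = 123 + 1.25Q.
Competitive equilibrium: 222 − 0.2Q = 123 + 1.25Q → Q* = 68.2759, P* = 208.3448.
At Q = 50: demand price = 222 − 0.2·50 = 212; supply price = 123 + 1.25·50 = 185.5.
ΔQ = 68.2759 − 50 = 18.2759; wedge = 212 − 185.5 = 26.5.
DWL = ½ × 18.2759 × 26.5 = $242.16 thousand.

$242.16 thousand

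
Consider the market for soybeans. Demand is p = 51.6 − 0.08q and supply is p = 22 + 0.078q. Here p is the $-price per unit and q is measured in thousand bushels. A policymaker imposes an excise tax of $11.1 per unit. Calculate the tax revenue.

Competitive equilibrium: 51.6 − 0.08q = 22 + 0.078q → q* = 187.3418, p* = 36.6127.
With the tax, the buyer price exceeds the seller price by 11.1: (51.6 − 0.08q) − (22 + 0.078q) = 11.1 → q' = 117.0886.
Tax revenue = 11.1 × 117.0886 = $1299.68 thousand.

$1299.68 thousand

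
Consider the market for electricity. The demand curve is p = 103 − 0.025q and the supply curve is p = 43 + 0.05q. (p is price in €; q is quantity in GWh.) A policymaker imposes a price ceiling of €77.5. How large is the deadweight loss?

€453.75

Competitive equilibrium: 103 − 0.025q = 43 + 0.05q → q* = 800, p* = 83.
At the ceiling p = 77.5, quantity supplied = (77.5 − 43)/0.05 = 690.
Willingness to pay at q' = 690: 103 − 0.025·690 = 85.75.
Δq = 800 − 690 = 110; wedge = 85.75 − 77.5 = 8.25.
The triangle = ½ × 110 × 8.25 = €453.75.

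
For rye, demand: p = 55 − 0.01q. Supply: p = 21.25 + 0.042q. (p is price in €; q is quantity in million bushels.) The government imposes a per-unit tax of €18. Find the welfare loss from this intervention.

€3115.38 million

Competitive equilibrium: 55 − 0.01q = 21.25 + 0.042q → q* = 649.03846, p* = 48.50962.
With the tax, the buyer price exceeds the seller price by 18: (55 − 0.01q) − (21.25 + 0.042q) = 18 → q' = 302.88462.
Δq = 649.03846 − 302.88462 = 346.15384; the wedge equals the tax, 18.
DWL = ½ × 346.15384 × 18 = €3115.38 million.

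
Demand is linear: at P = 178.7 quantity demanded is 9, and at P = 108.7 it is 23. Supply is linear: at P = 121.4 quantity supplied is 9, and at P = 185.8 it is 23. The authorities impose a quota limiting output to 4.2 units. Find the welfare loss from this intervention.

556.64

Demand slope = (108.7 − 178.7)/(23 − 9) = −5, so P = 223.7 − 5Q.
Supply slope = (185.8 − 121.4)/(23 − 9) = 4.6, so P = 80 + 4.6Q.
Competitive equilibrium: 223.7 − 5Q = 80 + 4.6Q → Q* = 14.9688, P* = 148.8563.
At Q = 4.2: demand price = 223.7 − 5·4.2 = 202.7; supply price = 80 + 4.6·4.2 = 99.32.
ΔQ = 14.9688 − 4.2 = 10.7688; wedge = 202.7 − 99.32 = 103.38.
Deadweight loss = ½ × 10.7688 × 103.38 = 556.64.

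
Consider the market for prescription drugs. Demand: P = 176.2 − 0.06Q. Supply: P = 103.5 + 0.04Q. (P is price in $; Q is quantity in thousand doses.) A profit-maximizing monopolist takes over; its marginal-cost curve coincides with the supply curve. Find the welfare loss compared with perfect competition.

Competitive equilibrium: 176.2 − 0.06Q = 103.5 + 0.04Q → Q* = 727, P* = 132.58.
Marginal revenue: MR = 176.2 − 0.12Q. Set MR = MC: 176.2 − 0.12Q = 103.5 + 0.04Q → Q_m = 454.375.
Price P_m = 176.2 − 0.06·454.375 = 148.9375; MC(Q_m) = 103.5 + 0.04·454.375 = 121.675.
Competitive Q* = 727, so ΔQ = 272.625; wedge = 148.9375 − 121.675 = 27.2625.
Deadweight loss = ½ × 272.625 × 27.2625 = $3716.22 thousand.

$3716.22 thousand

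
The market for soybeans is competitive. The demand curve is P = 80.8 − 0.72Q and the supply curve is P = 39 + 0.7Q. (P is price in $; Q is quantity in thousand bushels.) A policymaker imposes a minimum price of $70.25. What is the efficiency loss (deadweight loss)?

$155.18 thousand

Competitive equilibrium: 80.8 − 0.72Q = 39 + 0.7Q → Q* = 29.4366, P* = 59.6056.
At the floor P = 70.25, quantity demanded = (80.8 − 70.25)/0.72 = 14.6528.
Sellers' marginal cost at Q' = 14.6528: 39 + 0.7·14.6528 = 49.257.
ΔQ = 29.4366 − 14.6528 = 14.7838; wedge = 70.25 − 49.257 = 20.993.
Deadweight loss = ½ × 14.7838 × 20.993 = $155.18 thousand.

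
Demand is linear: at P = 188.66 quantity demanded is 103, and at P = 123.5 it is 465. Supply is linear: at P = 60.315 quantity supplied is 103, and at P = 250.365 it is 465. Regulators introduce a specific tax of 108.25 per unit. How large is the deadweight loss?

8310.68

Demand slope = (123.5 − 188.66)/(465 − 103) = −0.18, so P = 207.2 − 0.18Q.
Supply slope = (250.365 − 60.315)/(465 − 103) = 0.525, so P = 6.24 + 0.525Q.
Competitive equilibrium: 207.2 − 0.18Q = 6.24 + 0.525Q → Q* = 285.0496, P* = 155.8911.
With the tax, the buyer price exceeds the seller price by 108.25: (207.2 − 0.18Q) − (6.24 + 0.525Q) = 108.25 → Q' = 131.5035.
ΔQ = 285.0496 − 131.5035 = 153.5461; the wedge equals the tax, 108.25.
DWL = ½ × 153.5461 × 108.25 = 8310.68.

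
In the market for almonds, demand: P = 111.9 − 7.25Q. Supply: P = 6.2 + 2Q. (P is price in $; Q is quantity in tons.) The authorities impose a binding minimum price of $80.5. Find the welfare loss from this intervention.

$232.88

Competitive equilibrium: 111.9 − 7.25Q = 6.2 + 2Q → Q* = 11.427, P* = 29.0541.
At the floor P = 80.5, quantity demanded = (111.9 − 80.5)/7.25 = 4.331.
Sellers' marginal cost at Q' = 4.331: 6.2 + 2·4.331 = 14.862.
ΔQ = 11.427 − 4.331 = 7.096; wedge = 80.5 − 14.862 = 65.638.
Deadweight loss = ½ × 7.096 × 65.638 = $232.88.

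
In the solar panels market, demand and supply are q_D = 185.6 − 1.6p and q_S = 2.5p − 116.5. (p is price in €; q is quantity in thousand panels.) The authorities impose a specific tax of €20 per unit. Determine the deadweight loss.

In inverse form: demand p = 116 − 0.625q, supply p = 46.6 + 0.4q.
Competitive equilibrium: 116 − 0.625q = 46.6 + 0.4q → q* = 67.7073, p* = 73.6829.
With the tax, the buyer price exceeds the seller price by 20: (116 − 0.625q) − (46.6 + 0.4q) = 20 → q' = 48.1951.
Δq = 67.7073 − 48.1951 = 19.5122; the wedge equals the tax, 20.
DWL = ½ × 19.5122 × 20 = €195.12 thousand.

€195.12 thousand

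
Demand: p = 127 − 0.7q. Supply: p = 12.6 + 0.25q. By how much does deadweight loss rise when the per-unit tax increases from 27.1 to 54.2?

Competitive equilibrium: 127 − 0.7q = 12.6 + 0.25q → q* = 120.4211, p* = 42.7053.
For a per-unit tax t: Δq = t/0.95, so DWL = ½·t·(t/0.95) = t²/1.9.
At t = 27.1: DWL = 386.532. At t = 54.2: DWL = 1546.126.
Increase = 1546.126 − 386.532 = 1159.59.

1159.59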